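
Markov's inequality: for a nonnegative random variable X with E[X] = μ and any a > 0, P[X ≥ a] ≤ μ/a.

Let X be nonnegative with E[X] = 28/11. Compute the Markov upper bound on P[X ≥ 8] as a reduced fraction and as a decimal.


μ = E[X] = 28/11, a = 8.
Markov: P[X ≥ 8] ≤ μ/a = (28/11)/8 = 7/22.
Numerically: ≈ 0.318182.
(Since a = 8 > μ = 2.545455, the bound 7/22 is < 1 and informative.)

P[X ≥ 8] ≤ 7/22 ≈ 0.318182.


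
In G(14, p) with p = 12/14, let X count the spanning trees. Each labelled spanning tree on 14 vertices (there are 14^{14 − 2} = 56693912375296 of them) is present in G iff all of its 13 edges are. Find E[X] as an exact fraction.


K_14 has 14^{14 − 2} = 56693912375296 labelled spanning trees.
For each such spanning tree H, let X_H = 1 if all 13 edges of H are present in G. Then P[X_H = 1] = p^{13} = (6/7)^{13} = 13060694016/96889010407.
Summing the indicators: E[X] = Σ_H E[X_H] = 56693912375296 · p^{13} = 56693912375296 · 13060694016/96889010407 = 53496602689536/7.
Numerically: E[X] ≈ 7.6424e+12.

E[X] = 56693912375296 · (6/7)^{13} = 53496602689536/7 ≈ 7.6424e+12.


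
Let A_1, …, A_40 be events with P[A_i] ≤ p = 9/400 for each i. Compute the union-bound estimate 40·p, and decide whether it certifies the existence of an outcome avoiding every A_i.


Union bound: P[∪_{i=1}^{40} A_i] ≤ Σ_i P[A_i] ≤ 40·p = 40·(9/400) = 9/10.
Numerically: 9/10 ≈ 0.900000.
Is 9/10 < 1? YES.
Since P[∪ A_i] ≤ 9/10 < 1, the complement has P[∩ A_i^c] ≥ 1 − 9/10 = 1/10 > 0, so some outcome avoids every A_i.

40·p = 9/10 ≈ 0.900000; existence CERTIFIED by the union bound.


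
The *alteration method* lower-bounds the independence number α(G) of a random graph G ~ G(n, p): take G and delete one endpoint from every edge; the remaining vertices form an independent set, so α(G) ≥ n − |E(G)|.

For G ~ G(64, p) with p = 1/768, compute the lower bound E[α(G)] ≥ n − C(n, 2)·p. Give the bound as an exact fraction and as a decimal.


E[|E(G)|] = C(64, 2)·p = 2016 · (1/768) = 21/8.
E[α(G)] ≥ n − E[|E(G)|] = 64 − 21/8 = 491/8.
Numerically: ≈ 61.37500.
(This is only a lower bound; the true E[α(G)] may be larger.)

E[α(G)] ≥ 491/8 ≈ 61.37500.


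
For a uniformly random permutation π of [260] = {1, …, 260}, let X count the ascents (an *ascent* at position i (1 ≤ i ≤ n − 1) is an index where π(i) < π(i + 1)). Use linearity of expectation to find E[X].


Write X = Σ X_I over i = 1, …, 259, with X_I the indicator of one ascent.
There are 259 indicators.
For each fixed i, the pair (π(i), π(i+1)) is a uniformly random ordered pair of distinct values from {1, …, 260}; by symmetry P[π(i) < π(i+1)] = 1/2.
By linearity: E[X] = 259 · (1/2) = (260 − 1) · (1/2) = 259/2 ≈ 129.5000.

E[X] = 259/2 = 129.5000.


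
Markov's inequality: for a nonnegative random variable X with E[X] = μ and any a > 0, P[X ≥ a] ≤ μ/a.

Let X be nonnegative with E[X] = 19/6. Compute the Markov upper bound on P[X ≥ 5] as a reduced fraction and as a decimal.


μ = E[X] = 19/6, a = 5.
Markov: P[X ≥ 5] ≤ μ/a = (19/6)/5 = 19/30.
Numerically: ≈ 0.6333.
(Since a = 5 > μ = 3.1667, the bound 19/30 is < 1 and informative.)

P[X ≥ 5] ≤ 19/30 ≈ 0.6333.


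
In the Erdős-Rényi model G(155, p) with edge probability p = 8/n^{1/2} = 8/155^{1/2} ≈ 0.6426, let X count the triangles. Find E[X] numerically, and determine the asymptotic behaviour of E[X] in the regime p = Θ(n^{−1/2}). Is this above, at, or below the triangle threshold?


Number of potential triangles: C(155, 3) = 608685.
Each occurs with probability p³ ≈ (0.6426)³ ≈ 2.653215e-01.
By linearity: E[X] = C(155, 3)·p³ ≈ 608685 · 2.653215e-01 ≈ 161497.2060.
Since α = 1/2 < 1, p = c/n^{1/2} ≫ 1/n is above the triangle threshold p ~ 1/n. Asymptotically E[X] ~ (c³/6)·n^{3(1−α)} = (8³/6)·n^{1.5} → ∞; triangles are abundant w.h.p.

E[X] ≈ 161497.2060; in regime p = Θ(1/n^{1/2}) E[X] diverges (above the triangle threshold p ~ 1/n).


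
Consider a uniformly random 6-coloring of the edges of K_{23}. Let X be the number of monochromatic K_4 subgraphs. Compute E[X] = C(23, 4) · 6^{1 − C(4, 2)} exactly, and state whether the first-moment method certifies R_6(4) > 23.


E[X] = C(23, 4) · 6^{1 − 6} = 8855 · 6^{−5} = 8855/7776.
As a reduced fraction: E[X] = 8855/7776 ≈ 1.1387603.
Is E[X] < 1? NO.
Since E[X] ≥ 1, the first-moment bound is inconclusive at n = 23; it does NOT by itself certify R_6(4) > 23.

E[X] = 8855/7776 ≈ 1.1387603; E[X] ≥ 1; first-moment method inconclusive here.


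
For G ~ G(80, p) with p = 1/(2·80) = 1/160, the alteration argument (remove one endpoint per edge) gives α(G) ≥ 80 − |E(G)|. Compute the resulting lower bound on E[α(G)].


E[|E(G)|] = C(80, 2)·p = 3160 · (1/160) = 79/4.
E[α(G)] ≥ n − E[|E(G)|] = 80 − 79/4 = 241/4.
Numerically: ≈ 60.2500.
(This is only a lower bound; the true E[α(G)] may be larger.)

E[α(G)] ≥ 241/4 ≈ 60.2500.


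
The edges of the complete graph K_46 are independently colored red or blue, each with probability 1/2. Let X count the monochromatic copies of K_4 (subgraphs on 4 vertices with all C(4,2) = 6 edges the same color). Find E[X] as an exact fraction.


Let X = Σ_S X_S over the C(46, 4) = 163185 subsets S of size 4, where X_S = 1 if the K_4 on S is monochromatic.
For a fixed S, the K_4 on S has C(4, 2) = 6 edges. P[all 6 edges red] = (1/2)^6, and likewise for blue, so P[monochromatic] = 2·(1/2)^6 = 2^{1 − 6} = 1/32.
By linearity of expectation: E[X] = C(46, 4) · 2^{1 − 6} = 163185 · 1/32 = 163185/32.
Numerically: E[X] ≈ 5099.53125.

E[X] = C(46,4)·2^(1−C(4,2)) = 163185/32 ≈ 5099.53125.


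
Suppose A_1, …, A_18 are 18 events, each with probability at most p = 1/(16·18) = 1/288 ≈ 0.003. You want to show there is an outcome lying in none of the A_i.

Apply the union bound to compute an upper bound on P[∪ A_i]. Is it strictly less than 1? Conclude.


Union bound: P[∪_{i=1}^{18} A_i] ≤ Σ_i P[A_i] ≤ 18·p = 18·(1/288) = 1/16.
Numerically: 1/16 ≈ 0.062.
Is 1/16 < 1? YES.
Since P[∪ A_i] ≤ 1/16 < 1, the complement has P[∩ A_i^c] ≥ 1 − 1/16 = 15/16 > 0, so some outcome avoids every A_i.

18·p = 1/16 ≈ 0.062; existence CERTIFIED by the union bound.


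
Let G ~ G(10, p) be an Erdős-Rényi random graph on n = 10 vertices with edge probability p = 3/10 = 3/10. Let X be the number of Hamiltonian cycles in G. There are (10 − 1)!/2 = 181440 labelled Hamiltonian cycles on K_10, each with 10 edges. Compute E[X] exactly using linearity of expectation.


K_10 has (10 − 1)!/2 = 181440 labelled Hamiltonian cycles.
For each such Hamiltonian cycle H, let X_H = 1 if all 10 edges of H are present in G. Then P[X_H = 1] = p^{10} = (3/10)^{10} = 59049/10000000000.
Summing the indicators: E[X] = Σ_H E[X_H] = 181440 · p^{10} = 181440 · 59049/10000000000 = 33480783/31250000.
Numerically: E[X] ≈ 1.07.

E[X] = 181440 · (3/10)^{10} = 33480783/31250000 ≈ 1.07.


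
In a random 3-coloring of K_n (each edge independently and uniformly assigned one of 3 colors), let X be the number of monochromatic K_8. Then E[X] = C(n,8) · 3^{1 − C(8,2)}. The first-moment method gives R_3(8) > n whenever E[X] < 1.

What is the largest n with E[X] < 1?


We need C(n, 8) · 3^{1 − 28} < 1, i.e. C(n, 8) < 3^{28 − 1} = 7625597484987.
Check values of n near the boundary:
  n = 154: C(154, 8) = 6521818990995; 6521818990995 < 7625597484987? YES
  n = 155: C(155, 8) = 6876747915675; 6876747915675 < 7625597484987? YES
  n = 156: C(156, 8) = 7248464019225; 7248464019225 < 7625597484987? YES
  n = 157: C(157, 8) = 7637643295425; 7637643295425 < 7625597484987? NO
The largest n with C(n, 8) < 7625597484987 is n = 156 (where E[X] = 805384891025/847288609443 ≈ 0.950544). Hence R_3(8) > 156, i.e. R_3(8) ≥ 157.

Largest n = 156; hence R_3(8) > 156.


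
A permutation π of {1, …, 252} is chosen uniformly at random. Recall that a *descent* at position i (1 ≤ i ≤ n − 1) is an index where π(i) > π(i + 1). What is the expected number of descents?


Write X = Σ X_I over i = 1, …, 251, with X_I the indicator of one descent.
There are 251 indicators.
For each fixed i, the pair (π(i), π(i+1)) is a uniformly random ordered pair of distinct values from {1, …, 252}; by symmetry P[π(i) > π(i+1)] = 1/2.
By linearity: E[X] = 251 · (1/2) = (252 − 1) · (1/2) = 251/2 ≈ 125.5000.

E[X] = 251/2 = 125.5000.


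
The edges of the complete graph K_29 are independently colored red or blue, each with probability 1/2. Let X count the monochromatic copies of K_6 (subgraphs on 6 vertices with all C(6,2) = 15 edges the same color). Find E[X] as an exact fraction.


Let X = Σ_S X_S over the C(29, 6) = 475020 subsets S of size 6, where X_S = 1 if the K_6 on S is monochromatic.
For a fixed S, the K_6 on S has C(6, 2) = 15 edges. P[all 15 edges red] = (1/2)^15, and likewise for blue, so P[monochromatic] = 2·(1/2)^15 = 2^{1 − 15} = 1/16384.
Summing: E[X] = C(29, 6) · 2^{1 − 15} = 475020 · 1/16384 = 118755/4096.
Numerically: E[X] ≈ 28.992920.

E[X] = C(29,6)·2^(1−C(6,2)) = 118755/4096 ≈ 28.992920.


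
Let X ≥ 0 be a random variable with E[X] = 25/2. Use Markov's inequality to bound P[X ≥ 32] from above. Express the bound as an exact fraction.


μ = E[X] = 25/2, a = 32.
Markov: P[X ≥ 32] ≤ μ/a = (25/2)/32 = 25/64.
Numerically: ≈ 0.3906.
(Since a = 32 > μ = 12.5000, the bound 25/64 is < 1 and informative.)

P[X ≥ 32] ≤ 25/64 ≈ 0.3906.


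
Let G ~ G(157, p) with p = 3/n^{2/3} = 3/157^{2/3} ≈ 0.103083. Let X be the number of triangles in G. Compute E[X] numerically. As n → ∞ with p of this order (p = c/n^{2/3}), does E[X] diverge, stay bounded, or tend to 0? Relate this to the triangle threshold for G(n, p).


Number of potential triangles: C(157, 3) = 632710.
Each occurs with probability p³ ≈ (0.103083)³ ≈ 1.09537912e-03.
By linearity: E[X] = C(157, 3)·p³ ≈ 632710 · 1.09537912e-03 ≈ 693.057325.
Since α = 2/3 < 1, p = c/n^{2/3} ≫ 1/n is above the triangle threshold p ~ 1/n. Asymptotically E[X] ~ (c³/6)·n^{3(1−α)} = (3³/6)·n^{1} → ∞; triangles are abundant w.h.p.

E[X] ≈ 693.057325; in regime p = Θ(1/n^{2/3}) E[X] diverges (above the triangle threshold p ~ 1/n).


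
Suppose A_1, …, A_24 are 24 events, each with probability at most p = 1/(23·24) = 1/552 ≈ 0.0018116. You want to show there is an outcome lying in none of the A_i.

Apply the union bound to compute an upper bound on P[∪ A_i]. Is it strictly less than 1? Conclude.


Union bound: P[∪_{i=1}^{24} A_i] ≤ Σ_i P[A_i] ≤ 24·p = 24·(1/552) = 1/23.
Numerically: 1/23 ≈ 0.0434783.
Is 1/23 < 1? YES.
Since P[∪ A_i] ≤ 1/23 < 1, the complement has P[∩ A_i^c] ≥ 1 − 1/23 = 22/23 > 0, so some outcome avoids every A_i.

24·p = 1/23 ≈ 0.0434783; existence CERTIFIED by the union bound.


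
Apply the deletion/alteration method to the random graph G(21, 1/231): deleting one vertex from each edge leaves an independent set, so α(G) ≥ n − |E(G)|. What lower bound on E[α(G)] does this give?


E[|E(G)|] = C(21, 2)·p = 210 · (1/231) = 10/11.
E[α(G)] ≥ n − E[|E(G)|] = 21 − 10/11 = 221/11.
Numerically: ≈ 20.0909.
(This is only a lower bound; the true E[α(G)] may be larger.)

E[α(G)] ≥ 221/11 ≈ 20.0909.


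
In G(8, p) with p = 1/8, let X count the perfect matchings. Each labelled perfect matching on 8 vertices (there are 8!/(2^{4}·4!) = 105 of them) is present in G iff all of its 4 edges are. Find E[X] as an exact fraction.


K_8 has 8!/(2^{4}·4!) = 105 labelled perfect matchings.
For each such perfect matching H, let X_H = 1 if all 4 edges of H are present in G. Then P[X_H = 1] = p^{4} = (1/8)^{4} = 1/4096.
By linearity: E[X] = Σ_H E[X_H] = 105 · p^{4} = 105 · 1/4096 = 105/4096.
Numerically: E[X] ≈ 0.02563.

E[X] = 105 · (1/8)^{4} = 105/4096 ≈ 0.02563.


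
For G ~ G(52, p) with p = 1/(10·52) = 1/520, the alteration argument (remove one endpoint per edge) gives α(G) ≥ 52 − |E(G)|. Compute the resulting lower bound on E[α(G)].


E[|E(G)|] = C(52, 2)·p = 1326 · (1/520) = 51/20.
E[α(G)] ≥ n − E[|E(G)|] = 52 − 51/20 = 989/20.
Numerically: ≈ 49.450.
(This is only a lower bound; the true E[α(G)] may be larger.)

E[α(G)] ≥ 989/20 ≈ 49.450.


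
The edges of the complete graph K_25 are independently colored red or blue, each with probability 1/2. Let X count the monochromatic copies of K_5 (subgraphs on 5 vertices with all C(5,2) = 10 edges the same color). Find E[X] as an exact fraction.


Let X = Σ_S X_S over the C(25, 5) = 53130 subsets S of size 5, where X_S = 1 if the K_5 on S is monochromatic.
For a fixed S, the K_5 on S has C(5, 2) = 10 edges. P[all 10 edges red] = (1/2)^10, and likewise for blue, so P[monochromatic] = 2·(1/2)^10 = 2^{1 − 10} = 1/512.
By linearity of expectation: E[X] = C(25, 5) · 2^{1 − 10} = 53130 · 1/512 = 26565/256.
Numerically: E[X] ≈ 103.76953.

E[X] = C(25,5)·2^(1−C(5,2)) = 26565/256 ≈ 103.76953.


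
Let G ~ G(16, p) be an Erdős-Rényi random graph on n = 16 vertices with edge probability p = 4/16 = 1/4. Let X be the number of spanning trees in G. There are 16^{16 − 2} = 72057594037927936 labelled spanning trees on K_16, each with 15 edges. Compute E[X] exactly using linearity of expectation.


K_16 has 16^{16 − 2} = 72057594037927936 labelled spanning trees.
For each such spanning tree H, let X_H = 1 if all 15 edges of H are present in G. Then P[X_H = 1] = p^{15} = (1/4)^{15} = 1/1073741824.
Summing the indicators: E[X] = Σ_H E[X_H] = 72057594037927936 · p^{15} = 72057594037927936 · 1/1073741824 = 67108864.
Numerically: E[X] ≈ 6.71089e+07.

E[X] = 72057594037927936 · (1/4)^{15} = 67108864 ≈ 6.71089e+07.


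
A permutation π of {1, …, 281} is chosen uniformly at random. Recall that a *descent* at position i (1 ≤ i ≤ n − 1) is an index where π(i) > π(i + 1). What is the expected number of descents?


Write X = Σ X_I over i = 1, …, 280, with X_I the indicator of one descent.
There are 280 indicators.
For each fixed i, the pair (π(i), π(i+1)) is a uniformly random ordered pair of distinct values from {1, …, 281}; by symmetry P[π(i) > π(i+1)] = 1/2.
By linearity: E[X] = 280 · (1/2) = (281 − 1) · (1/2) = 140 ≈ 140.00000.

E[X] = 140 = 140.00000.


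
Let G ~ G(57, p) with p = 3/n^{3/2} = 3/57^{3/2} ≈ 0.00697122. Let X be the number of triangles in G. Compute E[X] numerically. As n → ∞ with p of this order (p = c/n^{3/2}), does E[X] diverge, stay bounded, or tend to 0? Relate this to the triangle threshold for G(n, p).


Number of potential triangles: C(57, 3) = 29260.
Each occurs with probability p³ ≈ (0.00697122)³ ≈ 3.38787138e-07.
By linearity: E[X] = C(57, 3)·p³ ≈ 29260 · 3.38787138e-07 ≈ 0.009913.
Since α = 3/2 > 1, p = c/n^{3/2} = o(1/n) is below the triangle threshold p ~ 1/n. Asymptotically E[X] ~ (c³/6)·n^{3(1−α)} = (3³/6)·n^{-1.5} → 0, so by Markov's inequality G has no triangles w.h.p.

E[X] ≈ 0.009913; in regime p = Θ(1/n^{3/2}) E[X] tends to 0 (below the triangle threshold p ~ 1/n).


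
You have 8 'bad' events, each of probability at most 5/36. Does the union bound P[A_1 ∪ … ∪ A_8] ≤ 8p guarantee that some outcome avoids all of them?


Union bound: P[∪_{i=1}^{8} A_i] ≤ Σ_i P[A_i] ≤ 8·p = 8·(5/36) = 10/9.
Numerically: 10/9 ≈ 1.11111.
Is 10/9 < 1? NO.
Since the bound 10/9 is ≥ 1, the union bound is uninformative here; it does NOT by itself certify existence.

8·p = 10/9 ≈ 1.11111; existence NOT certified by the union bound.


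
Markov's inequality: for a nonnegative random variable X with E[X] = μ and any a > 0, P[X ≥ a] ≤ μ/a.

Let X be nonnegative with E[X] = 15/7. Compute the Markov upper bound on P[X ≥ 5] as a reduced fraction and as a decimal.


μ = E[X] = 15/7, a = 5.
Markov: P[X ≥ 5] ≤ μ/a = (15/7)/5 = 3/7.
Numerically: ≈ 0.429.
(Since a = 5 > μ = 2.143, the bound 3/7 is < 1 and informative.)

P[X ≥ 5] ≤ 3/7 ≈ 0.429.


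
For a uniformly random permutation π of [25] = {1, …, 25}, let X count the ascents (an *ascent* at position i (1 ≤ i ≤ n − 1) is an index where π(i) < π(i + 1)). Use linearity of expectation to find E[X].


Write X = Σ X_I over i = 1, …, 24, with X_I the indicator of one ascent.
There are 24 indicators.
For each fixed i, the pair (π(i), π(i+1)) is a uniformly random ordered pair of distinct values from {1, …, 25}; by symmetry P[π(i) < π(i+1)] = 1/2.
By linearity: E[X] = 24 · (1/2) = (25 − 1) · (1/2) = 12 ≈ 12.0000.

E[X] = 12 = 12.0000.


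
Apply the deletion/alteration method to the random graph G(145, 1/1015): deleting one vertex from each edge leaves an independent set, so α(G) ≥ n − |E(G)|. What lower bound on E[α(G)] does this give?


E[|E(G)|] = C(145, 2)·p = 10440 · (1/1015) = 72/7.
E[α(G)] ≥ n − E[|E(G)|] = 145 − 72/7 = 943/7.
Numerically: ≈ 134.7143.
(This is only a lower bound; the true E[α(G)] may be larger.)

E[α(G)] ≥ 943/7 ≈ 134.7143.


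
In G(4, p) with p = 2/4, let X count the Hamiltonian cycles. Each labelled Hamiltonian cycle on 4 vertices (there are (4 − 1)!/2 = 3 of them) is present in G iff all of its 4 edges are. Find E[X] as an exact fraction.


K_4 has (4 − 1)!/2 = 3 labelled Hamiltonian cycles.
For each such Hamiltonian cycle H, let X_H = 1 if all 4 edges of H are present in G. Then P[X_H = 1] = p^{4} = (1/2)^{4} = 1/16.
Summing the indicators: E[X] = Σ_H E[X_H] = 3 · p^{4} = 3 · 1/16 = 3/16.
Numerically: E[X] ≈ 0.1875.

E[X] = 3 · (1/2)^{4} = 3/16 ≈ 0.1875.


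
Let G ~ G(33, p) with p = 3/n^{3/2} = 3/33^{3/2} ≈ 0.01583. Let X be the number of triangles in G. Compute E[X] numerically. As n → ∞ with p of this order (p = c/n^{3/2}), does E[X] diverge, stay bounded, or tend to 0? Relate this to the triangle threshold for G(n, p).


Number of potential triangles: C(33, 3) = 5456.
Each occurs with probability p³ ≈ (0.01583)³ ≈ 3.963246e-06.
By linearity: E[X] = C(33, 3)·p³ ≈ 5456 · 3.963246e-06 ≈ 0.0216.
Since α = 3/2 > 1, p = c/n^{3/2} = o(1/n) is below the triangle threshold p ~ 1/n. Asymptotically E[X] ~ (c³/6)·n^{3(1−α)} = (3³/6)·n^{-1.5} → 0, so by Markov's inequality G has no triangles w.h.p.

E[X] ≈ 0.0216; in regime p = Θ(1/n^{3/2}) E[X] tends to 0 (below the triangle threshold p ~ 1/n).


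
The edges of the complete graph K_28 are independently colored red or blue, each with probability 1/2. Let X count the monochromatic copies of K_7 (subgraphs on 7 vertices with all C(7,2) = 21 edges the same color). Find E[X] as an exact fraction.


Let X = Σ_S X_S over the C(28, 7) = 1184040 subsets S of size 7, where X_S = 1 if the K_7 on S is monochromatic.
For a fixed S, the K_7 on S has C(7, 2) = 21 edges. P[all 21 edges red] = (1/2)^21, and likewise for blue, so P[monochromatic] = 2·(1/2)^21 = 2^{1 − 21} = 1/1048576.
Summing: E[X] = C(28, 7) · 2^{1 − 21} = 1184040 · 1/1048576 = 148005/131072.
Numerically: E[X] ≈ 1.129189.

E[X] = C(28,7)·2^(1−C(7,2)) = 148005/131072 ≈ 1.129189.


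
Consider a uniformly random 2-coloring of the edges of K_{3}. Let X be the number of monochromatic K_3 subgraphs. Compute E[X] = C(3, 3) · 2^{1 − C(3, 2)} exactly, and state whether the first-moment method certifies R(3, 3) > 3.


E[X] = C(3, 3) · 2^{1 − 3} = 1 · 2^{−2} = 1/4.
As a reduced fraction: E[X] = 1/4 ≈ 0.250.
Is E[X] < 1? YES.
Since E[X] < 1, there exists a 2-coloring of K_{3} with no monochromatic K_3; hence R(3, 3) > 3.

E[X] = 1/4 ≈ 0.250; E[X] < 1, so R(3, 3) > 3.


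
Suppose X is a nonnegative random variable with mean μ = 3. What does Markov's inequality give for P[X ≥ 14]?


μ = E[X] = 3, a = 14.
Markov: P[X ≥ 14] ≤ μ/a = (3)/14 = 3/14.
Numerically: ≈ 0.214.
(Since a = 14 > μ = 3.000, the bound 3/14 is < 1 and informative.)

P[X ≥ 14] ≤ 3/14 ≈ 0.214.


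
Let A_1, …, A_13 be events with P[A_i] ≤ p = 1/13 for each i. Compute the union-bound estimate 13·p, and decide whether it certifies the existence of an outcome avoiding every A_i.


Union bound: P[∪_{i=1}^{13} A_i] ≤ Σ_i P[A_i] ≤ 13·p = 13·(1/13) = 1.
Numerically: 1 ≈ 1.000.
Is 1 < 1? NO.
Since the bound 1 is ≥ 1, the union bound is uninformative here; it does NOT by itself certify existence.

13·p = 1 ≈ 1.000; existence NOT certified by the union bound.


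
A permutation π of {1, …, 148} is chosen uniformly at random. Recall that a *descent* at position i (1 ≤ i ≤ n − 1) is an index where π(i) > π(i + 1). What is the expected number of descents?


Write X = Σ X_I over i = 1, …, 147, with X_I the indicator of one descent.
There are 147 indicators.
For each fixed i, the pair (π(i), π(i+1)) is a uniformly random ordered pair of distinct values from {1, …, 148}; by symmetry P[π(i) > π(i+1)] = 1/2.
By linearity: E[X] = 147 · (1/2) = (148 − 1) · (1/2) = 147/2 ≈ 73.500000.

E[X] = 147/2 = 73.500000.


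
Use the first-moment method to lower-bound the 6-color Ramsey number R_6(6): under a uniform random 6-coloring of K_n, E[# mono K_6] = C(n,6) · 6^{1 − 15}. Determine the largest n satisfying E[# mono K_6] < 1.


We need C(n, 6) · 6^{1 − 15} < 1, i.e. C(n, 6) < 6^{15 − 1} = 78364164096.
Check values of n near the boundary:
  n = 192: C(192, 6) = 64300886496; 64300886496 < 78364164096? YES
  n = 193: C(193, 6) = 66364016544; 66364016544 < 78364164096? YES
  n = 194: C(194, 6) = 68482017072; 68482017072 < 78364164096? YES
  n = 195: C(195, 6) = 70656049360; 70656049360 < 78364164096? YES
  n = 196: C(196, 6) = 72887293024; 72887293024 < 78364164096? YES
  n = 197: C(197, 6) = 75176946208; 75176946208 < 78364164096? YES
  n = 198: C(198, 6) = 77526225777; 77526225777 < 78364164096? YES
  n = 199: C(199, 6) = 79936367511; 79936367511 < 78364164096? NO
The largest n with C(n, 6) < 78364164096 is n = 198 (where E[X] = 25842075259/26121388032 ≈ 0.989307). Hence R_6(6) > 198, i.e. R_6(6) ≥ 199.

Largest n = 198; hence R_6(6) > 198.


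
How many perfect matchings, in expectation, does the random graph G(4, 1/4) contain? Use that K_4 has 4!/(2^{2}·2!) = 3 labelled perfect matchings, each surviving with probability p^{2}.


K_4 has 4!/(2^{2}·2!) = 3 labelled perfect matchings.
For each such perfect matching H, let X_H = 1 if all 2 edges of H are present in G. Then P[X_H = 1] = p^{2} = (1/4)^{2} = 1/16.
Summing the indicators: E[X] = Σ_H E[X_H] = 3 · p^{2} = 3 · 1/16 = 3/16.
Numerically: E[X] ≈ 0.1875.

E[X] = 3 · (1/4)^{2} = 3/16 ≈ 0.1875.


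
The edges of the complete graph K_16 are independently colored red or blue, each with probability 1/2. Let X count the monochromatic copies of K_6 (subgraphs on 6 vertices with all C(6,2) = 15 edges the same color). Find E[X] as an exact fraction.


Let X = Σ_S X_S over the C(16, 6) = 8008 subsets S of size 6, where X_S = 1 if the K_6 on S is monochromatic.
For a fixed S, the K_6 on S has C(6, 2) = 15 edges. P[all 15 edges red] = (1/2)^15, and likewise for blue, so P[monochromatic] = 2·(1/2)^15 = 2^{1 − 15} = 1/16384.
By linearity: E[X] = C(16, 6) · 2^{1 − 15} = 8008 · 1/16384 = 1001/2048.
Numerically: E[X] ≈ 0.4888.

E[X] = C(16,6)·2^(1−C(6,2)) = 1001/2048 ≈ 0.4888.


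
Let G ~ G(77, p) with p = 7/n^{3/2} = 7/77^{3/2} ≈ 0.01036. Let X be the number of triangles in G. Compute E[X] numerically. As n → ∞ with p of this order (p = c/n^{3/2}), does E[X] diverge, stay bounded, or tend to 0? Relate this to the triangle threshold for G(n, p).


Number of potential triangles: C(77, 3) = 73150.
Each occurs with probability p³ ≈ (0.01036)³ ≈ 1.111952e-06.
By linearity: E[X] = C(77, 3)·p³ ≈ 73150 · 1.111952e-06 ≈ 0.0813.
Since α = 3/2 > 1, p = c/n^{3/2} = o(1/n) is below the triangle threshold p ~ 1/n. Asymptotically E[X] ~ (c³/6)·n^{3(1−α)} = (7³/6)·n^{-1.5} → 0, so by Markov's inequality G has no triangles w.h.p.

E[X] ≈ 0.0813; in regime p = Θ(1/n^{3/2}) E[X] tends to 0 (below the triangle threshold p ~ 1/n).


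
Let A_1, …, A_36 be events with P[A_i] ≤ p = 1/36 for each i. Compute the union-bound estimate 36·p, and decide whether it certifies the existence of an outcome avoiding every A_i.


Union bound: P[∪_{i=1}^{36} A_i] ≤ Σ_i P[A_i] ≤ 36·p = 36·(1/36) = 1.
Numerically: 1 ≈ 1.0000000.
Is 1 < 1? NO.
Since the bound 1 is ≥ 1, the union bound is uninformative here; it does NOT by itself certify existence.

36·p = 1 ≈ 1.0000000; existence NOT certified by the union bound.


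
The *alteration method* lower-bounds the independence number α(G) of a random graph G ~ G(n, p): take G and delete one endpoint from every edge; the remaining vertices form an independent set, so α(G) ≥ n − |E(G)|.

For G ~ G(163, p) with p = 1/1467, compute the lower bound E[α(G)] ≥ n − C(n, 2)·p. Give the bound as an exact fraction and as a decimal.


E[|E(G)|] = C(163, 2)·p = 13203 · (1/1467) = 9.
E[α(G)] ≥ n − E[|E(G)|] = 163 − 9 = 154.
Numerically: ≈ 154.000000.
(This is only a lower bound; the true E[α(G)] may be larger.)

E[α(G)] ≥ 154 ≈ 154.000000.


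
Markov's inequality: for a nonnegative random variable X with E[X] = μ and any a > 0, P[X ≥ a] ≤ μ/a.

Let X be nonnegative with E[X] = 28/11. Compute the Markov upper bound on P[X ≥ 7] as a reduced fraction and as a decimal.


μ = E[X] = 28/11, a = 7.
Markov: P[X ≥ 7] ≤ μ/a = (28/11)/7 = 4/11.
Numerically: ≈ 0.364.
(Since a = 7 > μ = 2.545, the bound 4/11 is < 1 and informative.)

P[X ≥ 7] ≤ 4/11 ≈ 0.364.


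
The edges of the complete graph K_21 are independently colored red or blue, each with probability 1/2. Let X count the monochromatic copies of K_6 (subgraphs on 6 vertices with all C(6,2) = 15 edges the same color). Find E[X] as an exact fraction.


Let X = Σ_S X_S over the C(21, 6) = 54264 subsets S of size 6, where X_S = 1 if the K_6 on S is monochromatic.
For a fixed S, the K_6 on S has C(6, 2) = 15 edges. P[all 15 edges red] = (1/2)^15, and likewise for blue, so P[monochromatic] = 2·(1/2)^15 = 2^{1 − 15} = 1/16384.
By linearity of expectation: E[X] = C(21, 6) · 2^{1 − 15} = 54264 · 1/16384 = 6783/2048.
Numerically: E[X] ≈ 3.3120.

E[X] = C(21,6)·2^(1−C(6,2)) = 6783/2048 ≈ 3.3120.


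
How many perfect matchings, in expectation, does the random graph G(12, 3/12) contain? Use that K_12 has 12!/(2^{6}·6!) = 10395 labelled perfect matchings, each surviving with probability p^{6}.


K_12 has 12!/(2^{6}·6!) = 10395 labelled perfect matchings.
For each such perfect matching H, let X_H = 1 if all 6 edges of H are present in G. Then P[X_H = 1] = p^{6} = (1/4)^{6} = 1/4096.
By linearity of expectation: E[X] = Σ_H E[X_H] = 10395 · p^{6} = 10395 · 1/4096 = 10395/4096.
Numerically: E[X] ≈ 2.538.

E[X] = 10395 · (1/4)^{6} = 10395/4096 ≈ 2.538.


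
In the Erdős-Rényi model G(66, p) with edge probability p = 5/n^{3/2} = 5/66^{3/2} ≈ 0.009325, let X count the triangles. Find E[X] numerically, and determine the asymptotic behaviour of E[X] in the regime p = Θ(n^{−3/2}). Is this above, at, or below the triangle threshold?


Number of potential triangles: C(66, 3) = 45760.
Each occurs with probability p³ ≈ (0.009325)³ ≈ 8.108907e-07.
By linearity: E[X] = C(66, 3)·p³ ≈ 45760 · 8.108907e-07 ≈ 0.0371.
Since α = 3/2 > 1, p = c/n^{3/2} = o(1/n) is below the triangle threshold p ~ 1/n. Asymptotically E[X] ~ (c³/6)·n^{3(1−α)} = (5³/6)·n^{-1.5} → 0, so by Markov's inequality G has no triangles w.h.p.

E[X] ≈ 0.0371; in regime p = Θ(1/n^{3/2}) E[X] tends to 0 (below the triangle threshold p ~ 1/n).


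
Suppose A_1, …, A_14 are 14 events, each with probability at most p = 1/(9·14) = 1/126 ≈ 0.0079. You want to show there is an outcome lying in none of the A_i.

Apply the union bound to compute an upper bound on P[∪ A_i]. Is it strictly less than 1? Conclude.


Union bound: P[∪_{i=1}^{14} A_i] ≤ Σ_i P[A_i] ≤ 14·p = 14·(1/126) = 1/9.
Numerically: 1/9 ≈ 0.1111.
Is 1/9 < 1? YES.
Since P[∪ A_i] ≤ 1/9 < 1, the complement has P[∩ A_i^c] ≥ 1 − 1/9 = 8/9 > 0, so some outcome avoids every A_i.

14·p = 1/9 ≈ 0.1111; existence CERTIFIED by the union bound.


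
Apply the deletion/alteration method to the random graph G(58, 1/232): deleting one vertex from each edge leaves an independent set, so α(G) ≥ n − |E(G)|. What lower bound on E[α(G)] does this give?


E[|E(G)|] = C(58, 2)·p = 1653 · (1/232) = 57/8.
E[α(G)] ≥ n − E[|E(G)|] = 58 − 57/8 = 407/8.
Numerically: ≈ 50.875000.
(This is only a lower bound; the true E[α(G)] may be larger.)

E[α(G)] ≥ 407/8 ≈ 50.875000.


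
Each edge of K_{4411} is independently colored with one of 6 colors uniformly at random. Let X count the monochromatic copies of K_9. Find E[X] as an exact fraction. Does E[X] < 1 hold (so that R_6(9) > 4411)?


E[X] = C(4411, 9) · 6^{1 − 36} = 1727920475134582415883601405 · 6^{−35} = 1727920475134582415883601405/1719070799748422591028658176.
As a reduced fraction: E[X] = 1727920475134582415883601405/1719070799748422591028658176 ≈ 1.0051.
Is E[X] < 1? NO.
Since E[X] ≥ 1, the first-moment bound is inconclusive at n = 4411; it does NOT by itself certify R_6(9) > 4411.

E[X] = 1727920475134582415883601405/1719070799748422591028658176 ≈ 1.0051; E[X] ≥ 1; first-moment method inconclusive here.


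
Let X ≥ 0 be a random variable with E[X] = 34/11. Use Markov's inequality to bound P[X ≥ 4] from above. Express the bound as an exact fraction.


μ = E[X] = 34/11, a = 4.
Markov: P[X ≥ 4] ≤ μ/a = (34/11)/4 = 17/22.
Numerically: ≈ 0.773.
(Since a = 4 > μ = 3.091, the bound 17/22 is < 1 and informative.)

P[X ≥ 4] ≤ 17/22 ≈ 0.773.


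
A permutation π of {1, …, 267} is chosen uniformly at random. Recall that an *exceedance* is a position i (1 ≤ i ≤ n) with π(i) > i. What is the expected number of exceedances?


Write X = Σ_{i=1}^{267} X_i, where X_i = 1_{π(i) > i}.
For each fixed i, π(i) is uniform over {1, …, 267} (marginal of a uniform permutation), so P[π(i) > i] = (n − i)/n. Summing: Σ_{i=1}^{267} (n − i)/n = (0 + 1 + … + 266)/267 = 267(267 − 1)/(2·267) = (267 − 1)/2.
Hence E[X] = Σ_{i=1}^{267} (267 − i)/267 = 133 ≈ 133.00000.

E[X] = 133 = 133.00000.


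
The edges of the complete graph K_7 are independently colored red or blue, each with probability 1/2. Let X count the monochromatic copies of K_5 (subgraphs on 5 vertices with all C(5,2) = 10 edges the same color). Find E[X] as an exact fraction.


Let X = Σ_S X_S over the C(7, 5) = 21 subsets S of size 5, where X_S = 1 if the K_5 on S is monochromatic.
For a fixed S, the K_5 on S has C(5, 2) = 10 edges. P[all 10 edges red] = (1/2)^10, and likewise for blue, so P[monochromatic] = 2·(1/2)^10 = 2^{1 − 10} = 1/512.
By linearity of expectation: E[X] = C(7, 5) · 2^{1 − 10} = 21 · 1/512 = 21/512.
Numerically: E[X] ≈ 0.0410.

E[X] = C(7,5)·2^(1−C(5,2)) = 21/512 ≈ 0.0410.


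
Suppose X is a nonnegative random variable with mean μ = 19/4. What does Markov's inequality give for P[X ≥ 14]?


μ = E[X] = 19/4, a = 14.
Markov: P[X ≥ 14] ≤ μ/a = (19/4)/14 = 19/56.
Numerically: ≈ 0.339.
(Since a = 14 > μ = 4.750, the bound 19/56 is < 1 and informative.)

P[X ≥ 14] ≤ 19/56 ≈ 0.339.


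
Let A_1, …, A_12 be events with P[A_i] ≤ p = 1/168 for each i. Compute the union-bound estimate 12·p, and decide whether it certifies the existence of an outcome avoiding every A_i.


Union bound: P[∪_{i=1}^{12} A_i] ≤ Σ_i P[A_i] ≤ 12·p = 12·(1/168) = 1/14.
Numerically: 1/14 ≈ 0.07143.
Is 1/14 < 1? YES.
Since P[∪ A_i] ≤ 1/14 < 1, the complement has P[∩ A_i^c] ≥ 1 − 1/14 = 13/14 > 0, so some outcome avoids every A_i.

12·p = 1/14 ≈ 0.07143; existence CERTIFIED by the union bound.


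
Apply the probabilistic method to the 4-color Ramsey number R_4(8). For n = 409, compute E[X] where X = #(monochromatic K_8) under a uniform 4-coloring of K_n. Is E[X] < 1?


E[X] = C(409, 8) · 4^{1 − 28} = 18128041135797879 · 4^{−27} = 18128041135797879/18014398509481984.
As a reduced fraction: E[X] = 18128041135797879/18014398509481984 ≈ 1.0063.
Is E[X] < 1? NO.
Since E[X] ≥ 1, the first-moment bound is inconclusive at n = 409; it does NOT by itself certify R_4(8) > 409.

E[X] = 18128041135797879/18014398509481984 ≈ 1.0063; E[X] ≥ 1; first-moment method inconclusive here.


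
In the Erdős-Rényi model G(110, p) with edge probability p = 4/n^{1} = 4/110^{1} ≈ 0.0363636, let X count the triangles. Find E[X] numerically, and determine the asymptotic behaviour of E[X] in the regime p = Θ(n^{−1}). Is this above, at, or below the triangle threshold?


Number of potential triangles: C(110, 3) = 215820.
Each occurs with probability p³ ≈ (0.0363636)³ ≈ 4.80841473e-05.
By linearity: E[X] = C(110, 3)·p³ ≈ 215820 · 4.80841473e-05 ≈ 10.377521.
Here α = 1, so p = 4/n is exactly at the triangle threshold p ~ 1/n. Asymptotically E[X] → c³/6 = 4³/6 = 32/3 ≈ 10.666667, a bounded constant. In this regime the triangle count is asymptotically Poisson(c³/6).

E[X] ≈ 10.377521; in regime p = Θ(1/n^{1}) E[X] stays bounded (at the triangle threshold p ~ 1/n).


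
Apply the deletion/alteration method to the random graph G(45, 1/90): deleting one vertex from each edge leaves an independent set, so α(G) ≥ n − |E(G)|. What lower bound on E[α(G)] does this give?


E[|E(G)|] = C(45, 2)·p = 990 · (1/90) = 11.
E[α(G)] ≥ n − E[|E(G)|] = 45 − 11 = 34.
Numerically: ≈ 34.00000.
(This is only a lower bound; the true E[α(G)] may be larger.)

E[α(G)] ≥ 34 ≈ 34.00000.


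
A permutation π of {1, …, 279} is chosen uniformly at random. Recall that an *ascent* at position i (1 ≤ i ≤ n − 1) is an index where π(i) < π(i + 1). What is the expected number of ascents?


Write X = Σ X_I over i = 1, …, 278, with X_I the indicator of one ascent.
There are 278 indicators.
For each fixed i, the pair (π(i), π(i+1)) is a uniformly random ordered pair of distinct values from {1, …, 279}; by symmetry P[π(i) < π(i+1)] = 1/2.
By linearity: E[X] = 278 · (1/2) = (279 − 1) · (1/2) = 139 ≈ 139.00000.

E[X] = 139 = 139.00000.


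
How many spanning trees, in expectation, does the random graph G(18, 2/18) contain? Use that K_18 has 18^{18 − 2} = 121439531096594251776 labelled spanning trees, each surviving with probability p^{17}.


K_18 has 18^{18 − 2} = 121439531096594251776 labelled spanning trees.
For each such spanning tree H, let X_H = 1 if all 17 edges of H are present in G. Then P[X_H = 1] = p^{17} = (1/9)^{17} = 1/16677181699666569.
Summing the indicators: E[X] = Σ_H E[X_H] = 121439531096594251776 · p^{17} = 121439531096594251776 · 1/16677181699666569 = 65536/9.
Numerically: E[X] ≈ 7281.8.

E[X] = 121439531096594251776 · (1/9)^{17} = 65536/9 ≈ 7281.8.


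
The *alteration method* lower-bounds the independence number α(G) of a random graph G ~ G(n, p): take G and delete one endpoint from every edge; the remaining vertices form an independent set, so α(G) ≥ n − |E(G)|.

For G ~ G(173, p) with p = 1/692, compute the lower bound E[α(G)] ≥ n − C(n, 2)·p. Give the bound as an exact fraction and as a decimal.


E[|E(G)|] = C(173, 2)·p = 14878 · (1/692) = 43/2.
E[α(G)] ≥ n − E[|E(G)|] = 173 − 43/2 = 303/2.
Numerically: ≈ 151.5000.
(This is only a lower bound; the true E[α(G)] may be larger.)

E[α(G)] ≥ 303/2 ≈ 151.5000.


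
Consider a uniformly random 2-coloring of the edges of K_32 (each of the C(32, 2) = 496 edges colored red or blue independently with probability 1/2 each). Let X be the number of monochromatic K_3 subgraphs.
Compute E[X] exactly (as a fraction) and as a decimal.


Let X = Σ_S X_S over the C(32, 3) = 4960 subsets S of size 3, where X_S = 1 if the K_3 on S is monochromatic.
For a fixed S, the K_3 on S has C(3, 2) = 3 edges. P[all 3 edges red] = (1/2)^3, and likewise for blue, so P[monochromatic] = 2·(1/2)^3 = 2^{1 − 3} = 1/4.
Summing: E[X] = C(32, 3) · 2^{1 − 3} = 4960 · 1/4 = 1240.
Numerically: E[X] ≈ 1240.00000.

E[X] = C(32,3)·2^(1−C(3,2)) = 1240 ≈ 1240.00000.


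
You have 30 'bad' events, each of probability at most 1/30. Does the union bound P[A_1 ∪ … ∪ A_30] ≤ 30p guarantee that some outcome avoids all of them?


Union bound: P[∪_{i=1}^{30} A_i] ≤ Σ_i P[A_i] ≤ 30·p = 30·(1/30) = 1.
Numerically: 1 ≈ 1.000.
Is 1 < 1? NO.
Since the bound 1 is ≥ 1, the union bound is uninformative here; it does NOT by itself certify existence.

30·p = 1 ≈ 1.000; existence NOT certified by the union bound.


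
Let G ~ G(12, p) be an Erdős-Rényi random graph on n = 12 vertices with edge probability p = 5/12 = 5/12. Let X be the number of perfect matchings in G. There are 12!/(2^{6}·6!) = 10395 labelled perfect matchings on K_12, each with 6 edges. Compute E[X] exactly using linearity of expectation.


K_12 has 12!/(2^{6}·6!) = 10395 labelled perfect matchings.
For each such perfect matching H, let X_H = 1 if all 6 edges of H are present in G. Then P[X_H = 1] = p^{6} = (5/12)^{6} = 15625/2985984.
Summing the indicators: E[X] = Σ_H E[X_H] = 10395 · p^{6} = 10395 · 15625/2985984 = 6015625/110592.
Numerically: E[X] ≈ 54.3948.

E[X] = 10395 · (5/12)^{6} = 6015625/110592 ≈ 54.3948.


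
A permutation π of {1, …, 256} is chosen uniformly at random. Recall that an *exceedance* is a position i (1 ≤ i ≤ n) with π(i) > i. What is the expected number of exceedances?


Write X = Σ_{i=1}^{256} X_i, where X_i = 1_{π(i) > i}.
For each fixed i, π(i) is uniform over {1, …, 256} (marginal of a uniform permutation), so P[π(i) > i] = (n − i)/n. Summing: Σ_{i=1}^{256} (n − i)/n = (0 + 1 + … + 255)/256 = 256(256 − 1)/(2·256) = (256 − 1)/2.
Hence E[X] = Σ_{i=1}^{256} (256 − i)/256 = 255/2 ≈ 127.500.

E[X] = 255/2 = 127.500.


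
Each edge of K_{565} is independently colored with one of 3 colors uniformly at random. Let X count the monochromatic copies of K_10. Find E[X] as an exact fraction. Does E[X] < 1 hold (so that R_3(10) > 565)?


E[X] = C(565, 10) · 3^{1 − 45} = 843210704398024361828 · 3^{−44} = 843210704398024361828/984770902183611232881.
As a reduced fraction: E[X] = 843210704398024361828/984770902183611232881 ≈ 0.856.
Is E[X] < 1? YES.
Since E[X] < 1, there exists a 3-coloring of K_{565} with no monochromatic K_10; hence R_3(10) > 565.

E[X] = 843210704398024361828/984770902183611232881 ≈ 0.856; E[X] < 1, so R_3(10) > 565.


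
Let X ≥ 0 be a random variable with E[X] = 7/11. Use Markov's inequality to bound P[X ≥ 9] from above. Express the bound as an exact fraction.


μ = E[X] = 7/11, a = 9.
Markov: P[X ≥ 9] ≤ μ/a = (7/11)/9 = 7/99.
Numerically: ≈ 0.0707.
(Since a = 9 > μ = 0.6364, the bound 7/99 is < 1 and informative.)

P[X ≥ 9] ≤ 7/99 ≈ 0.0707.


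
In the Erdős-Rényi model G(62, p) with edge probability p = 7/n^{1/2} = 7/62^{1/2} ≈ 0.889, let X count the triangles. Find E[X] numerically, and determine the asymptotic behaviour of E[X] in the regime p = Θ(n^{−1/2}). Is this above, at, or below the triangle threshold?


Number of potential triangles: C(62, 3) = 37820.
Each occurs with probability p³ ≈ (0.889)³ ≈ 7.0259748e-01.
By linearity: E[X] = C(62, 3)·p³ ≈ 37820 · 7.0259748e-01 ≈ 26572.23657.
Since α = 1/2 < 1, p = c/n^{1/2} ≫ 1/n is above the triangle threshold p ~ 1/n. Asymptotically E[X] ~ (c³/6)·n^{3(1−α)} = (7³/6)·n^{1.5} → ∞; triangles are abundant w.h.p.

E[X] ≈ 26572.23657; in regime p = Θ(1/n^{1/2}) E[X] diverges (above the triangle threshold p ~ 1/n).


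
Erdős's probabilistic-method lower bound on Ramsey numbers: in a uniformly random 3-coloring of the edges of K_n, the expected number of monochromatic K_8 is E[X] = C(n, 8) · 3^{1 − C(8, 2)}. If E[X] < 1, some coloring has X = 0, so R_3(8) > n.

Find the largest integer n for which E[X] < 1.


We need C(n, 8) · 3^{1 − 28} < 1, i.e. C(n, 8) < 3^{28 − 1} = 7625597484987.
Check values of n near the boundary:
  n = 153: C(153, 8) = 6183023199255; 6183023199255 < 7625597484987? YES
  n = 154: C(154, 8) = 6521818990995; 6521818990995 < 7625597484987? YES
  n = 155: C(155, 8) = 6876747915675; 6876747915675 < 7625597484987? YES
  n = 156: C(156, 8) = 7248464019225; 7248464019225 < 7625597484987? YES
  n = 157: C(157, 8) = 7637643295425; 7637643295425 < 7625597484987? NO
  n = 158: C(158, 8) = 8044984271181; 8044984271181 < 7625597484987? NO
  n = 159: C(159, 8) = 8471208603429; 8471208603429 < 7625597484987? NO
The largest n with C(n, 8) < 7625597484987 is n = 156 (where E[X] = 805384891025/847288609443 ≈ 0.9505). Hence R_3(8) > 156, i.e. R_3(8) ≥ 157.

Largest n = 156; hence R_3(8) > 156.
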